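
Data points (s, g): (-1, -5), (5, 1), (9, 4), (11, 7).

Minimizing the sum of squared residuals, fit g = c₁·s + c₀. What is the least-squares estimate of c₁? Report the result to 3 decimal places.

c₁ = 0.964

With design matrix A, AᵀA = [[228, 24]; [24, 4]] and Aᵀg = [123, 7]ᵀ.
Δ = 228·4 − 24² = 336.
c₁ = (123·4 − 24·7)/336 = 27/28; c₀ = (228·7 − 24·123)/336 = -113/28.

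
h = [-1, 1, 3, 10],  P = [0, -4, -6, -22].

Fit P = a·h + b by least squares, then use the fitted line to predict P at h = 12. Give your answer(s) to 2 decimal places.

P̂ = -25.56

Sums needed: Σh·h = 111, Σh = 13, Σ1 = 4.
Moment sums: Σh·P = -242, ΣP = -32.
So MᵀM·[a, b]ᵀ = MᵀP: [[111, 13]; [13, 4]]·[a, b]ᵀ = [-242, -32]ᵀ.
Eliminating b: 4·(row 1) − 13·(row 2) gives 275·a = 4·(-242) − 13·(-32) = -552, so a = -552/275.
Then b = ((-32) − 13·(-552/275))/4 = -406/275.
At h = 12: P̂ = (-552/275)·(12) + (-406/275)·(1) = -1406/55.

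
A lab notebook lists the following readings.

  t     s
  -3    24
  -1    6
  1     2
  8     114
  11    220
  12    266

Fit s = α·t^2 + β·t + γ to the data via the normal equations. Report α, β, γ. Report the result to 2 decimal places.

α = 1.97, β = -1.71, γ = 1.66

Normal-equation sums: Σt^2·t^2 = 39556, Σt^2·t = 3544, Σt^2 = 340, Σt·t = 340, Σt = 28, Σ1 = 6.
Right-hand side: Σt^2·s = 72444, Σt·s = 6448, Σs = 632.
Normal equations: [[39556, 3544, 340]; [3544, 340, 28]; [340, 28, 6]]·[α, β, γ]ᵀ = [72444, 6448, 632]ᵀ.
Solving the 3×3 system (Gaussian elimination) gives α = 153743/78015, β = -133652/78015, γ = 43062/26005.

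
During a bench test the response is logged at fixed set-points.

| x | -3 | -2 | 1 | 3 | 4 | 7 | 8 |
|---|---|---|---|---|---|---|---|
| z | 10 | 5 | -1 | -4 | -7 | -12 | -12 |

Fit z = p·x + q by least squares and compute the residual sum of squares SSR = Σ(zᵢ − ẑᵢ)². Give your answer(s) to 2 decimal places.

Entries of MᵀM: Σx·x = 152, Σx = 18, Σ1 = 7.
Right-hand side: Σx·z = -261, Σz = -21.
MᵀM·[p, q]ᵀ = Mᵀz becomes [[152, 18]; [18, 7]]·[p, q]ᵀ = [-261, -21]ᵀ.
det = 152·7 − 18² = 740.
p = ((-261)·7 − 18·(-21))/740 = -1449/740; q = (152·(-21) − 18·(-261))/740 = 753/370.
Residuals: 1547/740, -176/185, -797/740, -119/740, -89/74, -243/740, 603/370; SSR = 7897/740.

SSR = 10.67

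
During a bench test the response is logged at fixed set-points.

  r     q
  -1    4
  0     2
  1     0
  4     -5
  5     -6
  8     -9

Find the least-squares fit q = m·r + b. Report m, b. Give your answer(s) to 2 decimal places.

m = -1.47, b = 1.82

From the data, Σr·r = 107, Σr = 17, Σ1 = 6.
And Σr·q = -126, Σq = -14.
Normal equations: [[107, 17]; [17, 6]]·[m, b]ᵀ = [-126, -14]ᵀ.
Eliminating b: 6·(row 1) − 17·(row 2) gives 353·m = 6·(-126) − 17·(-14) = -518, so m = -518/353.
Then b = ((-14) − 17·(-518/353))/6 = 644/353.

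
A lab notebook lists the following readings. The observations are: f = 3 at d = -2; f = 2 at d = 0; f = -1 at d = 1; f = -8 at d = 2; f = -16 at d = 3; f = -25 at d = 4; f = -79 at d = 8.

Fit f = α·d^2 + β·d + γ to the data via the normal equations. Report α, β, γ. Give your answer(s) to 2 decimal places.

With design matrix A, AᵀA = [[4466, 604, 98]; [604, 98, 16]; [98, 16, 7]] and Aᵀf = [-5621, -803, -124]ᵀ.
Row-reducing yields α = -28849/31962, β = -65627/22830, γ = 39757/26635.

α = -0.90, β = -2.87, γ = 1.49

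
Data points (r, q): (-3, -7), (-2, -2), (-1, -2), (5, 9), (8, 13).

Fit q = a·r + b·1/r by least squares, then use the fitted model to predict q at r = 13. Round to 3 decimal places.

The normal system MᵀM·[a, b]ᵀ = Mᵀq is [[103, 5]; [5, 20401/14400]]·[a, b]ᵀ = [176, 1051/120]ᵀ.
Eliminating b: (20401/14400)·(row 1) − 5·(row 2) gives (1741303/14400)·a = (20401/14400)·176 − 5·(1051/120) = 369997/1800, so a = 2959976/1741303.
Then b = ((1051/120) − 5·(2959976/1741303))/(20401/14400) = 318360/1741303.
At r = 13: q̂ = (2959976/1741303)·(13) + (318360/1741303)·(1/13) = 500554304/22636939.

q̂ = 22.112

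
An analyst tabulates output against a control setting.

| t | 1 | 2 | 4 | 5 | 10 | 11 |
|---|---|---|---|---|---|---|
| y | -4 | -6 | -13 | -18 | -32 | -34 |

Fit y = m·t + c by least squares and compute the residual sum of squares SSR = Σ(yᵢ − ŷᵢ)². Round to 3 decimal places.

SSR = 4.760

From the data, Σt·t = 267, Σt = 33, Σ1 = 6.
Right-hand side: Σt·y = -852, Σy = -107.
So AᵀA·[m, c]ᵀ = Aᵀy: [[267, 33]; [33, 6]]·[m, c]ᵀ = [-852, -107]ᵀ.
Δ = 267·6 − 33² = 513.
m = ((-852)·6 − 33·(-107))/513 = -527/171; c = (267·(-107) − 33·(-852))/513 = -151/171.
Residuals: -2/57, 179/171, 4/19, -292/171, -17/57, 134/171; SSR = 814/171.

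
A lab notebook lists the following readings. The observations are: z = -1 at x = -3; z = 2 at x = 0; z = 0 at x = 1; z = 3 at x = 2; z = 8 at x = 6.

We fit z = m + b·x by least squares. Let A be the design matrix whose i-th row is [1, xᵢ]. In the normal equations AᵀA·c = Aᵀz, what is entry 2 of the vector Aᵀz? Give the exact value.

57

Entry 2 ↔ basis x, so (Aᵀz)_{2} = Σᵢ (x)·zᵢ = (-3)·(-1) + (0)·(2) + (1)·(0) + (2)·(3) + (6)·(8) = 57.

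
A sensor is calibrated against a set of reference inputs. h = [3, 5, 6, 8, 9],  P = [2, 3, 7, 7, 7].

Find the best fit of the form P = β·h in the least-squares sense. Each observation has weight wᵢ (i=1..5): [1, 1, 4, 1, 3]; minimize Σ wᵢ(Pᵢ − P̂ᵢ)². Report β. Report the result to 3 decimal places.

The normal system AᵀWA·[β]ᵀ = AᵀWP is [[485]]·[β]ᵀ = [434]ᵀ.
Hence β = 434 / 485 ≈ 0.894845.

β = 0.895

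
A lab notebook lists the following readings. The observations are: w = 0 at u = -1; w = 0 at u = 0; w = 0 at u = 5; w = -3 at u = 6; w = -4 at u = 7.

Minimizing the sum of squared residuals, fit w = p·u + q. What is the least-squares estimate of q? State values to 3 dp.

q = 0.019

With design matrix M, MᵀM = [[111, 17]; [17, 5]] and Mᵀw = [-46, -7]ᵀ.
det = 111·5 − 17² = 266.
p = ((-46)·5 − 17·(-7))/266 = -111/266; q = (111·(-7) − 17·(-46))/266 = 5/266.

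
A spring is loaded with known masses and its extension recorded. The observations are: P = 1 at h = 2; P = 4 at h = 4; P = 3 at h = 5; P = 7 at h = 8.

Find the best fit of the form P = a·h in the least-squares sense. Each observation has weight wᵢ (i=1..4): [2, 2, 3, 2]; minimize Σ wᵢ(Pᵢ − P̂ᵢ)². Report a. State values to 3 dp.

Forming AᵀWA = [[243]] and AᵀWP = [193]ᵀ gives AᵀWA·[a]ᵀ = AᵀWP.
a = 193/243 = 0.794239.

a = 0.794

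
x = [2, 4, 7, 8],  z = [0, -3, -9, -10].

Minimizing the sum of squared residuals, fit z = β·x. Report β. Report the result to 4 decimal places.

β = -1.1654

Entries of MᵀM: Σx·x = 133.
For Mᵀz: Σx·z = -155.
So MᵀM·[β]ᵀ = Mᵀz: [[133]]·[β]ᵀ = [-155]ᵀ.
β = (-155)/133 = -1.16541.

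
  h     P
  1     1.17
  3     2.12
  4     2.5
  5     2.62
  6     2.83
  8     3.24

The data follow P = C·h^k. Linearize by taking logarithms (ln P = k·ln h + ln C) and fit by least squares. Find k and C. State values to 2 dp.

k = 0.49, C = 1.20

Taking logs, ln P = k·ln h + ln C, so regress ln P on ln h.
Σln h = 7.9655, Σ(ln h)² = 13.2535, Σln P = 5.0037, Σln h·ln P = 7.9544.
Normal system: [[13.2535, 7.9655]; [7.9655, 6]]·[k, ln C]ᵀ = [7.9544, 5.0037]ᵀ.
Solving (det = 16.0713): k = 0.48962, ln C = 0.18393, so C = exp(0.18393) = 1.20194.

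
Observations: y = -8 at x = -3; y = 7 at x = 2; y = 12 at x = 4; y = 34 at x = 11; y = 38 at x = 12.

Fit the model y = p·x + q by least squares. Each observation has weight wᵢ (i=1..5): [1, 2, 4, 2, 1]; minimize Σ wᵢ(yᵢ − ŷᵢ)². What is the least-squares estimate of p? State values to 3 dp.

Entries of AᵀWA: Σwᵢ·x·x = 467, Σwᵢ·x = 51, Σwᵢ·1 = 10.
Moment sums: Σwᵢ·x·y = 1448, Σwᵢ·y = 160.
So AᵀWA·[p, q]ᵀ = AᵀWy: [[467, 51]; [51, 10]]·[p, q]ᵀ = [1448, 160]ᵀ.
det = 467·10 − 51² = 2069.
p = (1448·10 − 51·160)/2069 = 6320/2069; q = (467·160 − 51·1448)/2069 = 872/2069.

p = 3.055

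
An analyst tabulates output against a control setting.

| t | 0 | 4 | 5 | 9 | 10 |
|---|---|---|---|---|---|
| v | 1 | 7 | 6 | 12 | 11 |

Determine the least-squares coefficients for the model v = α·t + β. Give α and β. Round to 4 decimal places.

α = 1.0552, β = 1.4908

Compute the Gram sums: Σt·t = 222, Σt = 28, Σ1 = 5.
And Σt·v = 276, Σv = 37.
XᵀX·[α, β]ᵀ = Xᵀv becomes [[222, 28]; [28, 5]]·[α, β]ᵀ = [276, 37]ᵀ.
Eliminating β: 5·(row 1) − 28·(row 2) gives 326·α = 5·276 − 28·37 = 344, so α = 172/163.
Then β = (37 − 28·(172/163))/5 = 243/163.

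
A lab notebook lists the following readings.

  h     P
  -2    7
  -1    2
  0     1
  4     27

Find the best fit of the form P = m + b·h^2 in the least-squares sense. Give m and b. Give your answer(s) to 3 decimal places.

m = 0.613, b = 1.645

AᵀA·[m, b]ᵀ = AᵀP reads: 4·m + 21·b = 37;  21·m + 273·b = 462.
(Σ1 = 4, Σh^2 = 21, Σh^2·h^2 = 273, ΣP = 37, Σh^2·P = 462.)
Δ = 4·273 − 21² = 651.
m = (37·273 − 21·462)/651 = 19/31; b = (4·462 − 21·37)/651 = 51/31.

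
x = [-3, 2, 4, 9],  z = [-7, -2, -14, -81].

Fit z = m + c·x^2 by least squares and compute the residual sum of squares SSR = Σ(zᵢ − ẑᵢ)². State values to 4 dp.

From the data, Σ1 = 4, Σx^2 = 110, Σx^2·x^2 = 6914.
Right-hand side: Σz = -104, Σx^2·z = -6856.
MᵀM·[m, c]ᵀ = Mᵀz becomes [[4, 110]; [110, 6914]]·[m, c]ᵀ = [-104, -6856]ᵀ.
Eliminating c: 6914·(row 1) − 110·(row 2) gives 15556·m = 6914·(-104) − 110·(-6856) = 35104, so m = 8776/3889.
Then c = ((-6856) − 110·(8776/3889))/6914 = -3996/3889.
Residuals: -35/3889, -570/3889, 714/3889, -109/3889; SSR = 218/3889.

SSR = 0.0561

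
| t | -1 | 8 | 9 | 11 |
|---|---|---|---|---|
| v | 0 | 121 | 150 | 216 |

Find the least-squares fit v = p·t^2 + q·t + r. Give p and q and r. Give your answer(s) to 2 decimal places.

Normal-equation sums: Σt^2·t^2 = 25299, Σt^2·t = 2571, Σt^2 = 267, Σt·t = 267, Σt = 27, Σ1 = 4.
For Mᵀv: Σt^2·v = 46030, Σt·v = 4694, Σv = 487.
MᵀM·[p, q, r]ᵀ = Mᵀv becomes [[25299, 2571, 267]; [2571, 267, 27]; [267, 27, 4]]·[p, q, r]ᵀ = [46030, 4694, 487]ᵀ.
Inverting the 3×3 Gram matrix, [p, q, r]ᵀ = [10769/7113, 20384/7113, 3195/2371]ᵀ.

p = 1.51, q = 2.87, r = 1.35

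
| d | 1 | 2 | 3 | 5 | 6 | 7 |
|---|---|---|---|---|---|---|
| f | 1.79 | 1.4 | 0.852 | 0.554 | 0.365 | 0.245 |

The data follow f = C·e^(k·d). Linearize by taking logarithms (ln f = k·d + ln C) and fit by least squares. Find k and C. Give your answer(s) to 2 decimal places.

Linearized form: ln f = k·d + ln C. From the 6 transformed points,
AᵀA = [[124.0000, 24.0000]; [24.0000, 6]], rhs = [-18.0709, -2.2464]ᵀ  (here Σd = 24.0000, Σ(d)² = 124.0000, Σln f = -2.2464, Σd·ln f = -18.0709).
Δ = 124.0000·6 − (24.0000)² = 168.0000; k = (-18.0709·6 − 24.0000·-2.2464)/168.0000 = -0.32447, ln C = (124.0000·-2.2464 − 24.0000·-18.0709)/168.0000 = 0.92348, so C = exp(0.92348) = 2.51805.

k = -0.32, C = 2.52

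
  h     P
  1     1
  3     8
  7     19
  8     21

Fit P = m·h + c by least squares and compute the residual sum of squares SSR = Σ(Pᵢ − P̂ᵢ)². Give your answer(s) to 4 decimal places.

From the data, Σh·h = 123, Σh = 19, Σ1 = 4.
And Σh·P = 326, ΣP = 49.
XᵀX·[m, c]ᵀ = XᵀP becomes [[123, 19]; [19, 4]]·[m, c]ᵀ = [326, 49]ᵀ.
Determinant 123·4 − 19² = 131.
m = (326·4 − 19·49)/131 = 373/131; c = (123·49 − 19·326)/131 = -167/131.
Residuals: -75/131, 96/131, 45/131, -66/131; SSR = 162/131.

SSR = 1.2366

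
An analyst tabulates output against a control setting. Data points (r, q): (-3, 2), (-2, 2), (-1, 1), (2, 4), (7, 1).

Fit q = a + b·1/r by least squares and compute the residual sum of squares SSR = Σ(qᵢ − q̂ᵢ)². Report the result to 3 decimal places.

Forming XᵀX = [[5, -25/21]; [-25/21, 1439/882]] and Xᵀq = [10, -11/21]ᵀ gives XᵀX·[a, b]ᵀ = Xᵀq.
Eliminating b: (1439/882)·(row 1) − (-25/21)·(row 2) gives (5945/882)·a = (1439/882)·10 − (-25/21)·(-11/21) = 6920/441, so a = 2768/1189.
Then b = ((-11/21) − (-25/21)·(2768/1189))/(1439/882) = 1638/1189.
Residuals: 156/1189, 429/1189, 59/1189, 1169/1189, -1813/1189; SSR = 4092/1189.

SSR = 3.442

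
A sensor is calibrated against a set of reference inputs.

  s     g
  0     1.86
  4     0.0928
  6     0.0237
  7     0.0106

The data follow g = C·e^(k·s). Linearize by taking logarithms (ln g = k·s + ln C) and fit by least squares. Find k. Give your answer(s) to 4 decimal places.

k = -0.7338

With ln gᵢ as the transformed response and sᵢ as the regressor:
AᵀA = [[101.0000, 17.0000]; [17.0000, 4]], rhs = [-63.7912, -10.0459]ᵀ  (here Σs = 17.0000, Σ(s)² = 101.0000, Σln g = -10.0459, Σs·ln g = -63.7912).
Solving (det = 115.0000): k = -0.73378, ln C = 0.60707.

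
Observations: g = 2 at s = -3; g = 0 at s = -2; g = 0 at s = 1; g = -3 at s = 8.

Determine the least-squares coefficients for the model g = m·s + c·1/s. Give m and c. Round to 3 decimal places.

m = -0.406, c = 0.424

AᵀA·[m, c]ᵀ = Aᵀg reads: 78·m + 4·c = -30;  4·m + (793/576)·c = -25/24.
(Σs·s = 78, Σs·1/s = 4, Σ1/s·1/s = 793/576, Σs·g = -30, Σ1/s·g = -25/24.)
Δ = 78·(793/576) − 4² = 8773/96.
m = ((-30)·(793/576) − 4·(-25/24))/(8773/96) = -115/283; c = (78·(-25/24) − 4·(-30))/(8773/96) = 120/283.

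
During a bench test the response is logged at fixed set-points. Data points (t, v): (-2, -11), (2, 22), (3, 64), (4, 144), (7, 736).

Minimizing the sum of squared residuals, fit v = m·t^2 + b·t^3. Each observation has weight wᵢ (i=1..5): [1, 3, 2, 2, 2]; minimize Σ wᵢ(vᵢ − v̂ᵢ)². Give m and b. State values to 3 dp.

AᵀWA·[m, b]ᵀ = AᵀWv reads: 5540·m + 36212·b = 78108;  36212·m + 245204·b = 527400.
(Σwᵢ·t^2·t^2 = 5540, Σwᵢ·t^2·t^3 = 36212, Σwᵢ·t^3·t^3 = 245204, Σwᵢ·t^2·v = 78108, Σwᵢ·t^3·v = 527400.)
Eliminating b: 245204·(row 1) − 36212·(row 2) gives 47121216·m = 245204·78108 − 36212·527400 = 54185232, so m = 1128859/981692.
Then b = (527400 − 36212·(1128859/981692))/245204 = 1944773/981692.

m = 1.150, b = 1.981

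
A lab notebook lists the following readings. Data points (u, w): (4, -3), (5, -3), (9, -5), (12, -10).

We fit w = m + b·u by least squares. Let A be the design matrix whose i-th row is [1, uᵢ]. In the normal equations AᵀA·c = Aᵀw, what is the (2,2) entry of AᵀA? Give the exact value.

266

Row 2 ↔ basis u, column 2 ↔ basis u, so (AᵀA)_{2,2} = Σᵢ (u)·(u) = (4)·(4) + (5)·(5) + (9)·(9) + (12)·(12) = 266.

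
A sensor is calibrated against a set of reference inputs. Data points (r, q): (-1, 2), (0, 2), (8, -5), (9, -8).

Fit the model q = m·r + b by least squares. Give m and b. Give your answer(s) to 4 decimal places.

Forming MᵀM = [[146, 16]; [16, 4]] and Mᵀq = [-114, -9]ᵀ gives MᵀM·[m, b]ᵀ = Mᵀq.
Eliminating b: 4·(row 1) − 16·(row 2) gives 328·m = 4·(-114) − 16·(-9) = -312, so m = -39/41.
Then b = ((-9) − 16·(-39/41))/4 = 255/164.

m = -0.9512, b = 1.5549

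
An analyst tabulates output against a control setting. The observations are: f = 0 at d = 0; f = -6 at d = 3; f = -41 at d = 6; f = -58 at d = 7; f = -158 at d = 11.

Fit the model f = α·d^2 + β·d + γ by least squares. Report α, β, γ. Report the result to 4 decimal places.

From the data, Σd^2·d^2 = 18419, Σd^2·d = 1917, Σd^2 = 215, Σd·d = 215, Σd = 27, Σ1 = 5.
For Mᵀf: Σd^2·f = -23490, Σd·f = -2408, Σf = -263.
So MᵀM·[α, β, γ]ᵀ = Mᵀf: [[18419, 1917, 215]; [1917, 215, 27]; [215, 27, 5]]·[α, β, γ]ᵀ = [-23490, -2408, -263]ᵀ.
Inverting the 3×3 Gram matrix, [α, β, γ]ᵀ = [-240371/158262, 122299/52754, 15064/79131]ᵀ.

α = -1.5188, β = 2.3183, γ = 0.1904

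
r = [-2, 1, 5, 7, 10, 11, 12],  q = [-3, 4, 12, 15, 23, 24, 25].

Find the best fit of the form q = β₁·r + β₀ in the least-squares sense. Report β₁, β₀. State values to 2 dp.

β₁ = 2.03, β₀ = 1.51

AᵀA·[β₁, β₀]ᵀ = Aᵀq reads: 444·β₁ + 44·β₀ = 969;  44·β₁ + 7·β₀ = 100.
(Σr·r = 444, Σr = 44, Σ1 = 7, Σr·q = 969, Σq = 100.)
det = 444·7 − 44² = 1172.
β₁ = (969·7 − 44·100)/1172 = 2383/1172; β₀ = (444·100 − 44·969)/1172 = 441/293.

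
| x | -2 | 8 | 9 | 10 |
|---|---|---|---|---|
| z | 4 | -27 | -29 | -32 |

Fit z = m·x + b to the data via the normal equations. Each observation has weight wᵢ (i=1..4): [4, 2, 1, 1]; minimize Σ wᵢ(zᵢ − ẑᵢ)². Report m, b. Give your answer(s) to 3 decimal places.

m = -3.040, b = -2.117

Sums needed: Σwᵢ·x·x = 325, Σwᵢ·x = 27, Σwᵢ·1 = 8.
And Σwᵢ·x·z = -1045, Σwᵢ·z = -99.
So MᵀWM·[m, b]ᵀ = MᵀWz: [[325, 27]; [27, 8]]·[m, b]ᵀ = [-1045, -99]ᵀ.
Determinant 325·8 − 27² = 1871.
m = ((-1045)·8 − 27·(-99))/1871 = -5687/1871; b = (325·(-99) − 27·(-1045))/1871 = -3960/1871.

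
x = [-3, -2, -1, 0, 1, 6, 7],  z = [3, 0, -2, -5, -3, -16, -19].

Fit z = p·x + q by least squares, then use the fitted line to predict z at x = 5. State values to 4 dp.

Normal-equation sums: Σx·x = 100, Σx = 8, Σ1 = 7.
Right-hand side: Σx·z = -239, Σz = -42.
Normal equations: [[100, 8]; [8, 7]]·[p, q]ᵀ = [-239, -42]ᵀ.
Determinant 100·7 − 8² = 636.
p = ((-239)·7 − 8·(-42))/636 = -1337/636; q = (100·(-42) − 8·(-239))/636 = -572/159.
At x = 5: ẑ = (-1337/636)·(5) + (-572/159)·(1) = -2991/212.

ẑ = -14.1085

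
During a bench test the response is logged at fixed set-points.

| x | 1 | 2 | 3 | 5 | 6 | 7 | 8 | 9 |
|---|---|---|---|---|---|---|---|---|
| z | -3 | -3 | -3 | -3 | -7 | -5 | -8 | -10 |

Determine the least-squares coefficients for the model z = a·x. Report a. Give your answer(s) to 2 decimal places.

a = -0.98

Forming MᵀM = [[269]] and Mᵀz = [-264]ᵀ gives MᵀM·[a]ᵀ = Mᵀz.
Hence a = -264 / 269 ≈ -0.981413.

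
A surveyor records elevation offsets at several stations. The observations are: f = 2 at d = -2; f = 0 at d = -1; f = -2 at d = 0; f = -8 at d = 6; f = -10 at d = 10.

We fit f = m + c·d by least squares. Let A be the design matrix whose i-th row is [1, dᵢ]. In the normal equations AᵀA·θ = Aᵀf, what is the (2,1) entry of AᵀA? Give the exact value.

Row 2 ↔ basis d, column 1 ↔ basis 1, so (AᵀA)_{2,1} = Σᵢ d = (-2)·(1) + (-1)·(1) + (0)·(1) + (6)·(1) + (10)·(1) = 13.

13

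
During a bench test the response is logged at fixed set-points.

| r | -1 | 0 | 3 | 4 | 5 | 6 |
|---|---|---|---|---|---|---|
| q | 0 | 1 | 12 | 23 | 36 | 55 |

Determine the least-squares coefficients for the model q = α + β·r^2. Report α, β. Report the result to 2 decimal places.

Normal-equation sums: Σ1 = 6, Σr^2 = 87, Σr^2·r^2 = 2259.
And Σq = 127, Σr^2·q = 3356.
XᵀX·[α, β]ᵀ = Xᵀq becomes [[6, 87]; [87, 2259]]·[α, β]ᵀ = [127, 3356]ᵀ.
Δ = 6·2259 − 87² = 5985.
α = (127·2259 − 87·3356)/5985 = -1693/1995; β = (6·3356 − 87·127)/5985 = 3029/1995.

α = -0.85, β = 1.52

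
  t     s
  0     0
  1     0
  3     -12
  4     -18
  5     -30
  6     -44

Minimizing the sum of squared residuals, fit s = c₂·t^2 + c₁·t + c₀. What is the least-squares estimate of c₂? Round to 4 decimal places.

c₂ = -1.2476

Forming AᵀA = [[2259, 433, 87]; [433, 87, 19]; [87, 19, 6]] and Aᵀs = [-2730, -522, -104]ᵀ gives AᵀA·[c₂, c₁, c₀]ᵀ = Aᵀs.
Row-reducing yields c₂ = -131/105, c₁ = 1/7, c₀ = 32/105.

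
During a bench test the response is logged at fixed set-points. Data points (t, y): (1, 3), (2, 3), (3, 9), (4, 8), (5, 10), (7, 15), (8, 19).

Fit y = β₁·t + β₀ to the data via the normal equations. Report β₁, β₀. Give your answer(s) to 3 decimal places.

β₁ = 2.228, β₀ = 0.022

Sums needed: Σt·t = 168, Σt = 30, Σ1 = 7.
Moment sums: Σt·y = 375, Σy = 67.
Normal equations: [[168, 30]; [30, 7]]·[β₁, β₀]ᵀ = [375, 67]ᵀ.
Eliminating β₀: 7·(row 1) − 30·(row 2) gives 276·β₁ = 7·375 − 30·67 = 615, so β₁ = 205/92.
Then β₀ = (67 − 30·(205/92))/7 = 1/46.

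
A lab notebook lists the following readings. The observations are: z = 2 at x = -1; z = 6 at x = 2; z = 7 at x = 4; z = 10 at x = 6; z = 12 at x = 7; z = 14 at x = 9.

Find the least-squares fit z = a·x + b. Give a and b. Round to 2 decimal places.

Forming AᵀA = [[187, 27]; [27, 6]] and Aᵀz = [308, 51]ᵀ gives AᵀA·[a, b]ᵀ = Aᵀz.
Determinant 187·6 − 27² = 393.
a = (308·6 − 27·51)/393 = 157/131; b = (187·51 − 27·308)/393 = 407/131.

a = 1.20, b = 3.11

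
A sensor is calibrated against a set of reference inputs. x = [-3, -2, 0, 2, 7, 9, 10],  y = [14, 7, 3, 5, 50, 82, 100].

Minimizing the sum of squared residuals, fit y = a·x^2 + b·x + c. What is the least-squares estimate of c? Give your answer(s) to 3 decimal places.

Compute the Gram sums: Σx^2·x^2 = 19075, Σx^2·x = 2045, Σx^2 = 247, Σx·x = 247, Σx = 23, Σ1 = 7.
Moment sums: Σx^2·y = 19266, Σx·y = 2042, Σy = 261.
Inverting the 3×3 Gram matrix, [a, b, c]ᵀ = [306893/296982, -156197/296982, 378733/148491]ᵀ.

c = 2.551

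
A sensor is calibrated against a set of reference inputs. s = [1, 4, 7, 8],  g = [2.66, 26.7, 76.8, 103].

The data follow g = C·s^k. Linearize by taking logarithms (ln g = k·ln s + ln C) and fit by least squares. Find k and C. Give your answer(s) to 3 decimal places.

k = 1.744, C = 2.587

Let Y = ln g. Fitting Y = k·ln s + ln C by least squares:
AᵀA = [[10.0325, 5.4116]; [5.4116, 4]], rhs = [22.6388, 13.2389]ᵀ  (here Σln s = 5.4116, Σ(ln s)² = 10.0325, Σln g = 13.2389, Σln s·ln g = 22.6388).
Solving (det = 10.8439): k = 1.74390, ln C = 0.95039, so C = exp(0.95039) = 2.58673.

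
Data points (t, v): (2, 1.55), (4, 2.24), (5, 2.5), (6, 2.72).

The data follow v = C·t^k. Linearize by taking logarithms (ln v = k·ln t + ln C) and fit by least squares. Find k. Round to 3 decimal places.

Taking logs, ln v = k·ln t + ln C, so regress ln v on ln t.
Over the data: Σln t = 5.4806, Σ(ln t)² = 8.2030, Σln v = 3.1617, Σln t·ln v = 4.6894.
Normal system: [[8.2030, 5.4806]; [5.4806, 4]]·[k, ln C]ᵀ = [4.6894, 3.1617]ᵀ.
Δ = 8.2030·4 − (5.4806)² = 2.7744; k = (4.6894·4 − 5.4806·3.1617)/2.7744 = 0.51531, ln C = (8.2030·3.1617 − 5.4806·4.6894)/2.7744 = 0.08436.

k = 0.515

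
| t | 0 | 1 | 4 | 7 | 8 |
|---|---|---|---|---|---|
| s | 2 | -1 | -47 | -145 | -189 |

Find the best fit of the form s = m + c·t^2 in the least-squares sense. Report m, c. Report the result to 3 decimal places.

m = 1.630, c = -2.986

Entries of MᵀM: Σ1 = 5, Σt^2 = 130, Σt^2·t^2 = 6754.
For Mᵀs: Σs = -380, Σt^2·s = -19954.
Eliminating c: 6754·(row 1) − 130·(row 2) gives 16870·m = 6754·(-380) − 130·(-19954) = 27500, so m = 2750/1687.
Then c = ((-19954) − 130·(2750/1687))/6754 = -5037/1687.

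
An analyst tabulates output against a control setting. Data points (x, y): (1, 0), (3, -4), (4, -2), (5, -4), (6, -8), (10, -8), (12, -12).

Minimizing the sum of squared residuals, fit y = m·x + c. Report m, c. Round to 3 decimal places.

m = -0.984, c = 0.336

From the data, Σx·x = 331, Σx = 41, Σ1 = 7.
And Σx·y = -312, Σy = -38.
So AᵀA·[m, c]ᵀ = Aᵀy: [[331, 41]; [41, 7]]·[m, c]ᵀ = [-312, -38]ᵀ.
Eliminating c: 7·(row 1) − 41·(row 2) gives 636·m = 7·(-312) − 41·(-38) = -626, so m = -313/318.
Then c = ((-38) − 41·(-313/318))/7 = 107/318.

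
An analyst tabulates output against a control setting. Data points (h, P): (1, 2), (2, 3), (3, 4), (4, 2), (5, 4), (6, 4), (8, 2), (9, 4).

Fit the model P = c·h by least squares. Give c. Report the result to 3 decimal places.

The normal system MᵀM·[c]ᵀ = MᵀP is [[236]]·[c]ᵀ = [124]ᵀ.
c = 124/236 = 0.525424.

c = 0.525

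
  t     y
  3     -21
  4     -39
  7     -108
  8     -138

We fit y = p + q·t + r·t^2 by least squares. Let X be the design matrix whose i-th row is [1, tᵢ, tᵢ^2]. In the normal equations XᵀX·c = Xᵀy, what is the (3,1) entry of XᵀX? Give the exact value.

138

Row 3 ↔ basis t^2, column 1 ↔ basis 1, so (XᵀX)_{3,1} = Σᵢ t^2 = (9)·(1) + (16)·(1) + (49)·(1) + (64)·(1) = 138.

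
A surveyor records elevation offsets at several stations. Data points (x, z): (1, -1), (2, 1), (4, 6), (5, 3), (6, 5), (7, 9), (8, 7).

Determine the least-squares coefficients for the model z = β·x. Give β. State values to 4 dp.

β = 0.9692

Compute the Gram sums: Σx·x = 195.
For Aᵀz: Σx·z = 189.
AᵀA·[β]ᵀ = Aᵀz becomes [[195]]·[β]ᵀ = [189]ᵀ.
β = 189/195 = 0.969231.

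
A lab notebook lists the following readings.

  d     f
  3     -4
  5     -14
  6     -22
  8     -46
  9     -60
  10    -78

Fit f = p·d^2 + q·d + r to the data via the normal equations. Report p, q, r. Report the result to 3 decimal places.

The normal equations are: 22659·p + 2609·q + 315·r = -16782;  2609·p + 315·q + 41·r = -1902;  315·p + 41·q + 6·r = -224.
(Σd^2·d^2 = 22659, Σd^2·d = 2609, Σd^2 = 315, Σd·d = 315, Σd = 41, Σ1 = 6, Σd^2·f = -16782, Σd·f = -1902, Σf = -224.)
Solving the 3×3 system (Gaussian elimination) gives p = -739/660, q = 883/220, r = -986/165.

p = -1.120, q = 4.014, r = -5.976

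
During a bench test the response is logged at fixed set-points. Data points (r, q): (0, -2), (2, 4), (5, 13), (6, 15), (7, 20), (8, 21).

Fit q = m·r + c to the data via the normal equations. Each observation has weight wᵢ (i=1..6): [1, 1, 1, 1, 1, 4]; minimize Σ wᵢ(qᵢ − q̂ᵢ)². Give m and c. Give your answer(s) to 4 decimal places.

m = 2.8866, c = -1.7891

Sums needed: Σwᵢ·r·r = 370, Σwᵢ·r = 52, Σwᵢ·1 = 9.
For MᵀWq: Σwᵢ·r·q = 975, Σwᵢ·q = 134.
Eliminating c: 9·(row 1) − 52·(row 2) gives 626·m = 9·975 − 52·134 = 1807, so m = 1807/626.
Then c = (134 − 52·(1807/626))/9 = -560/313.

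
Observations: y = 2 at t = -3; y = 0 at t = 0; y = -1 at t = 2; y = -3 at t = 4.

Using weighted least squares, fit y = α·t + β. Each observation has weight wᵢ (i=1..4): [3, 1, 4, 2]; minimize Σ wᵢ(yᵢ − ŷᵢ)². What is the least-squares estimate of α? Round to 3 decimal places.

α = -0.673

The normal equations are: 75·α + 7·β = -50;  7·α + 10·β = -4.
(Σwᵢ·t·t = 75, Σwᵢ·t = 7, Σwᵢ·1 = 10, Σwᵢ·t·y = -50, Σwᵢ·y = -4.)
Eliminating β: 10·(row 1) − 7·(row 2) gives 701·α = 10·(-50) − 7·(-4) = -472, so α = -472/701.
Then β = ((-4) − 7·(-472/701))/10 = 50/701.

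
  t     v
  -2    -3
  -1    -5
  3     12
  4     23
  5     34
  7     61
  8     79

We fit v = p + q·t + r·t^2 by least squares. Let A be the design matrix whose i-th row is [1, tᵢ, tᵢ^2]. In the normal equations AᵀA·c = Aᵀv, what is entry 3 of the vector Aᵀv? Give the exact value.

Entry 3 ↔ basis t^2, so (Aᵀv)_{3} = Σᵢ (t^2)·vᵢ = (4)·(-3) + (1)·(-5) + (9)·(12) + (16)·(23) + (25)·(34) + (49)·(61) + (64)·(79) = 9354.

9354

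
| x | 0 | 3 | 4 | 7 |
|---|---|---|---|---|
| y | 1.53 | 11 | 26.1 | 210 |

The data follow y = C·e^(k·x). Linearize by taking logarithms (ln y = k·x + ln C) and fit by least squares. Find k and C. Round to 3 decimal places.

With ln yᵢ as the transformed response and xᵢ as the regressor:
Σx = 14.0000, Σ(x)² = 74.0000, Σln y = 11.4322, Σx·ln y = 57.6712.
Normal system: [[74.0000, 14.0000]; [14.0000, 4]]·[k, ln C]ᵀ = [57.6712, 11.4322]ᵀ.
Slope k = (n·Σx·ln y − Σx·Σln y)/(n·Σ(x)² − (Σx)²) = (4·57.6712 − 14.0000·11.4322)/100.0000 = 0.70634; ln C = (Σln y − k·Σx)/n = 0.38587, so C = exp(0.38587) = 1.47089.

k = 0.706, C = 1.471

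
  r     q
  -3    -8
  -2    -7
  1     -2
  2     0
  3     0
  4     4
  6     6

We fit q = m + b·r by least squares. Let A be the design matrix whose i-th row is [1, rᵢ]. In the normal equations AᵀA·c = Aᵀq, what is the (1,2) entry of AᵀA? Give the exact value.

Row 1 ↔ basis 1, column 2 ↔ basis r, so (AᵀA)_{1,2} = Σᵢ r = (1)·(-3) + (1)·(-2) + (1)·(1) + (1)·(2) + (1)·(3) + (1)·(4) + (1)·(6) = 11.

11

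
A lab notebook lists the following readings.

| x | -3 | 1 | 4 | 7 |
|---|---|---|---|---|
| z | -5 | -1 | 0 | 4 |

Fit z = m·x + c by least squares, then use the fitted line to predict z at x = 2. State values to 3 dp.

Compute the Gram sums: Σx·x = 75, Σx = 9, Σ1 = 4.
Right-hand side: Σx·z = 42, Σz = -2.
MᵀM·[m, c]ᵀ = Mᵀz becomes [[75, 9]; [9, 4]]·[m, c]ᵀ = [42, -2]ᵀ.
Δ = 75·4 − 9² = 219.
m = (42·4 − 9·(-2))/219 = 62/73; c = (75·(-2) − 9·42)/219 = -176/73.
At x = 2: ẑ = (62/73)·(2) + (-176/73)·(1) = -52/73.

ẑ = -0.712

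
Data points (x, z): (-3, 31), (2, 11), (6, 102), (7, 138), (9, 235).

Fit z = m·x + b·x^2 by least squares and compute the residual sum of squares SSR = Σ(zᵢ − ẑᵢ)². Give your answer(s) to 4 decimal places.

SSR = 5.7058

Compute the Gram sums: Σx·x = 179, Σx·x^2 = 1269, Σx^2·x^2 = 10355.
Moment sums: Σx·z = 3622, Σx^2·z = 29792.
det = 179·10355 − 1269² = 243184.
m = (3622·10355 − 1269·29792)/243184 = -150119/121592; b = (179·29792 − 1269·3622)/243184 = 368225/121592.
Residuals: 2485/60796, 82425/60796, 23499/60796, -26562/15199, 49483/60796; SSR = 346889/60796.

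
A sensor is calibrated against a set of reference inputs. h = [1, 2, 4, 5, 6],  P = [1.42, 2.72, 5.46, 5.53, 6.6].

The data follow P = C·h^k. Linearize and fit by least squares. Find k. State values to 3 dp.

Taking logs, ln P = k·ln h + ln C, so regress ln P on ln h.
XᵀX = [[8.2030, 5.4806]; [5.4806, 5]], rhs = [9.1804, 6.6460]ᵀ  (here Σln h = 5.4806, Σ(ln h)² = 8.2030, Σln P = 6.6460, Σln h·ln P = 9.1804).
Slope k = (n·Σln h·ln P − Σln h·Σln P)/(n·Σ(ln h)² − (Σln h)²) = (5·9.1804 − 5.4806·6.6460)/10.9774 = 0.86337; ln C = (Σln P − k·Σln h)/n = 0.38284.

k = 0.863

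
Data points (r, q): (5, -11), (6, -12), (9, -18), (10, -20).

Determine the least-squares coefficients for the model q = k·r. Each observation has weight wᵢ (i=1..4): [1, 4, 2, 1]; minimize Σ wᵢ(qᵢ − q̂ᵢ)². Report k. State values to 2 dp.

k = -2.01

XᵀWX·[k]ᵀ = XᵀWq reads: 431·k = -867.
(Σwᵢ·r·r = 431, Σwᵢ·r·q = -867.)
k = (-867)/431 = -2.0116.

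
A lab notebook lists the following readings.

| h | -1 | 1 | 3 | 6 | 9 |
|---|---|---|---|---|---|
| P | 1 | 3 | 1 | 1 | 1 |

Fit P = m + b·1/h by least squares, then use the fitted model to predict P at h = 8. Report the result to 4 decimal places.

Sums needed: Σ1 = 5, Σ1/h = 11/18, Σ1/h·1/h = 697/324.
For MᵀP: ΣP = 7, Σ1/h·P = 47/18.
MᵀM·[m, b]ᵀ = MᵀP becomes [[5, 11/18]; [11/18, 697/324]]·[m, b]ᵀ = [7, 47/18]ᵀ.
Determinant 5·(697/324) − (11/18)² = 841/81.
m = (7·(697/324) − (11/18)·(47/18))/(841/81) = 2181/1682; b = (5·(47/18) − (11/18)·7)/(841/81) = 711/841.
At h = 8: P̂ = (2181/1682)·(1) + (711/841)·(1/8) = 9435/6728.

P̂ = 1.4023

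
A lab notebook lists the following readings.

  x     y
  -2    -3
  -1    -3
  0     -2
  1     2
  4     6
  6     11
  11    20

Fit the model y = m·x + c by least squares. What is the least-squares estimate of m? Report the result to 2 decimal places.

The normal equations are: 179·m + 19·c = 321;  19·m + 7·c = 31.
Determinant 179·7 − 19² = 892.
m = (321·7 − 19·31)/892 = 829/446; c = (179·31 − 19·321)/892 = -275/446.

m = 1.86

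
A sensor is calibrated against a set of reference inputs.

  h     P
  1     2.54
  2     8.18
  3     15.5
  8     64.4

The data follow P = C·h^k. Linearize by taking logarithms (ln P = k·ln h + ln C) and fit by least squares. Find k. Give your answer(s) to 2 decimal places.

Linearized form: ln P = k·ln h + ln C. From the 4 transformed points,
XᵀX = [[6.0115, 3.8712]; [3.8712, 4]], rhs = [13.1290, 9.9398]ᵀ  (here Σln h = 3.8712, Σ(ln h)² = 6.0115, Σln P = 9.9398, Σln h·ln P = 13.1290).
Δ = 6.0115·4 − (3.8712)² = 9.0597; k = (13.1290·4 − 3.8712·9.9398)/9.0597 = 1.54939, ln C = (6.0115·9.9398 − 3.8712·13.1290)/9.0597 = 0.98545.

k = 1.55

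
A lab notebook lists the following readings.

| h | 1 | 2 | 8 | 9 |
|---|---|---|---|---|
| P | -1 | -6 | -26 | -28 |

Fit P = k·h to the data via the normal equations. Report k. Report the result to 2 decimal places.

k = -3.15

From the data, Σh·h = 150.
Moment sums: Σh·P = -473.
MᵀM·[k]ᵀ = MᵀP becomes [[150]]·[k]ᵀ = [-473]ᵀ.
k = (-473)/150 = -3.15333.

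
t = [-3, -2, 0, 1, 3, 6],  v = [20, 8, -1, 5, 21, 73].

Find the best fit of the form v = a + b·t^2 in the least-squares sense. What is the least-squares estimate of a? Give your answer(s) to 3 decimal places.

From the data, Σ1 = 6, Σt^2 = 59, Σt^2·t^2 = 1475.
For Aᵀv: Σv = 126, Σt^2·v = 3034.
So AᵀA·[a, b]ᵀ = Aᵀv: [[6, 59]; [59, 1475]]·[a, b]ᵀ = [126, 3034]ᵀ.
Eliminating b: 1475·(row 1) − 59·(row 2) gives 5369·a = 1475·126 − 59·3034 = 6844, so a = 116/91.
Then b = (3034 − 59·(116/91))/1475 = 10770/5369.

a = 1.275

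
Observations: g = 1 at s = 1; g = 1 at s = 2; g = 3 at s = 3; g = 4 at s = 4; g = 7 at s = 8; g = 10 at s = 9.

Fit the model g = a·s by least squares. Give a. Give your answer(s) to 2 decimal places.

The normal equations are: 175·a = 174.
(Σs·s = 175, Σs·g = 174.)
a = 174/175 = 0.994286.

a = 0.99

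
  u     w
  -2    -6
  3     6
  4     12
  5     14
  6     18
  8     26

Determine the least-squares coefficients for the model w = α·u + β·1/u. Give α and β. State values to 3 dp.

α = 3.160, β = -3.762

Sums needed: Σu·u = 154, Σu·1/u = 6, Σ1/u·1/u = 7301/14400.
Moment sums: Σu·w = 464, Σ1/u·w = 341/20.
XᵀX·[α, β]ᵀ = Xᵀw becomes [[154, 6]; [6, 7301/14400]]·[α, β]ᵀ = [464, 341/20]ᵀ.
Δ = 154·(7301/14400) − 6² = 302977/7200.
α = (464·(7301/14400) − 6·(341/20))/(302977/7200) = 957272/302977; β = (154·(341/20) − 6·464)/(302977/7200) = -1139760/302977.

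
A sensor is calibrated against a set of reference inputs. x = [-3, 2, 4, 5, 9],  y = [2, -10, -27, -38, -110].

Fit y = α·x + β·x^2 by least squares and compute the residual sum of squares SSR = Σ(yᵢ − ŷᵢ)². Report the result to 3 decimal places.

MᵀM·[α, β]ᵀ = Mᵀy reads: 135·α + 899·β = -1314;  899·α + 7539·β = -10314.
(Σx·x = 135, Σx·x^2 = 899, Σx^2·x^2 = 7539, Σx·y = -1314, Σx^2·y = -10314.)
Determinant 135·7539 − 899² = 209564.
α = ((-1314)·7539 − 899·(-10314))/209564 = -158490/52391; β = (135·(-10314) − 899·(-1314))/209564 = -52776/52391.
Residuals: 104296/52391, 4174/52391, 63819/52391, 120992/52391, -61744/52391; SSR = 637883/52391.

SSR = 12.175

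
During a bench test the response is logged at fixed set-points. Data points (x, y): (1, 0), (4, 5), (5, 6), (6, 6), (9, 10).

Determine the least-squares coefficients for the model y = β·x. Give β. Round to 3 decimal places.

β = 1.107

The normal equations are: 159·β = 176.
Hence β = 176 / 159 ≈ 1.10692.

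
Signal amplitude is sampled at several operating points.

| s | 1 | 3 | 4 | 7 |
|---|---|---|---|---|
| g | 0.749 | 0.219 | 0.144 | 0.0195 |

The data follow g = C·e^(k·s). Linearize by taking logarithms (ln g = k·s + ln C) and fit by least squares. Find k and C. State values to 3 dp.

Linearized form: ln g = k·s + ln C. From the 4 transformed points,
AᵀA = [[75.0000, 15.0000]; [15.0000, 4]], rhs = [-40.1582, -7.6830]ᵀ  (here Σs = 15.0000, Σ(s)² = 75.0000, Σln g = -7.6830, Σs·ln g = -40.1582).
Solving (det = 75.0000): k = -0.60518, ln C = 0.34866, so C = exp(0.34866) = 1.41717.

k = -0.605, C = 1.417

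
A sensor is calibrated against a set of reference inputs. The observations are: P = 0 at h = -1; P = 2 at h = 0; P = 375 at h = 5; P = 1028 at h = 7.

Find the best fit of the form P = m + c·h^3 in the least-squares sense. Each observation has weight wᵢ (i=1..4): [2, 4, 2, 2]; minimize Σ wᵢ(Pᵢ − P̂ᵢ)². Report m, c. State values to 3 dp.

With design matrix A, AᵀWA = [[10, 934]; [934, 266550]] and AᵀWP = [2814, 798958]ᵀ.
det = 10·266550 − 934² = 1793144.
m = (2814·266550 − 934·798958)/1793144 = 480616/224143; c = (10·798958 − 934·2814)/1793144 = 670163/224143.

m = 2.144, c = 2.990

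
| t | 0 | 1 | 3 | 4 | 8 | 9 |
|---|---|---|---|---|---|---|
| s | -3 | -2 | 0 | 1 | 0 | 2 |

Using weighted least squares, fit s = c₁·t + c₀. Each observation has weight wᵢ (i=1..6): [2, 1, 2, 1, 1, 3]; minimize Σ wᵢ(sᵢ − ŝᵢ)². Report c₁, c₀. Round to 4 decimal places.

The normal system XᵀWX·[c₁, c₀]ᵀ = XᵀWs is [[342, 46]; [46, 10]]·[c₁, c₀]ᵀ = [56, -1]ᵀ.
Determinant 342·10 − 46² = 1304.
c₁ = (56·10 − 46·(-1))/1304 = 303/652; c₀ = (342·(-1) − 46·56)/1304 = -1459/652.

c₁ = 0.4647, c₀ = -2.2377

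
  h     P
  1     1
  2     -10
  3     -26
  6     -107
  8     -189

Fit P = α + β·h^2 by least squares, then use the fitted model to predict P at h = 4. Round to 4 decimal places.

P̂ = -45.7958

The normal equations are: 5·α + 114·β = -331;  114·α + 5490·β = -16221.
(Σ1 = 5, Σh^2 = 114, Σh^2·h^2 = 5490, ΣP = -331, Σh^2·P = -16221.)
Determinant 5·5490 − 114² = 14454.
α = ((-331)·5490 − 114·(-16221))/14454 = 1778/803; β = (5·(-16221) − 114·(-331))/14454 = -4819/1606.
At h = 4: P̂ = (1778/803)·(1) + (-4819/1606)·(16) = -36774/803.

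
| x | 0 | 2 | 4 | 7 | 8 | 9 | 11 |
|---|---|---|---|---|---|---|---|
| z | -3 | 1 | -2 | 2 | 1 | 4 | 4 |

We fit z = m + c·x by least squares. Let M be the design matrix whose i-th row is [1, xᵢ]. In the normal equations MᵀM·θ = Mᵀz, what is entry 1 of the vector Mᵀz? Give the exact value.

Entry 1 ↔ basis 1, so (Mᵀz)_{1} = Σᵢ zᵢ = (1)·(-3) + (1)·(1) + (1)·(-2) + (1)·(2) + (1)·(1) + (1)·(4) + (1)·(4) = 7.

7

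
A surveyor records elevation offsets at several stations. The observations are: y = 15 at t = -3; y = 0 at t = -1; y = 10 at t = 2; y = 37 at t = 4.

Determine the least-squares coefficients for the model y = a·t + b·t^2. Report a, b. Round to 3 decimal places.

Setting ∂/∂a … = 0 gives: 30·a + 44·b = 123;  44·a + 354·b = 767.
(Σt·t = 30, Σt·t^2 = 44, Σt^2·t^2 = 354, Σt·y = 123, Σt^2·y = 767.)
det = 30·354 − 44² = 8684.
a = (123·354 − 44·767)/8684 = 4897/4342; b = (30·767 − 44·123)/8684 = 8799/4342.

a = 1.128, b = 2.026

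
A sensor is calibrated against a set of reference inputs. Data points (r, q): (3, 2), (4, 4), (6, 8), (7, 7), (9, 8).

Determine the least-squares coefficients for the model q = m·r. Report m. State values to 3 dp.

m = 1.000

From the data, Σr·r = 191.
Moment sums: Σr·q = 191.
So XᵀX·[m]ᵀ = Xᵀq: [[191]]·[m]ᵀ = [191]ᵀ.
Hence m = 191 / 191 ≈ 1.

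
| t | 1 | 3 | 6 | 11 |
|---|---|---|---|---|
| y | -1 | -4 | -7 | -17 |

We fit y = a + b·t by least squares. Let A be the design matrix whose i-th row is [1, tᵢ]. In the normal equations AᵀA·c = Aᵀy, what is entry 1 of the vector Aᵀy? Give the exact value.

Entry 1 ↔ basis 1, so (Aᵀy)_{1} = Σᵢ yᵢ = (1)·(-1) + (1)·(-4) + (1)·(-7) + (1)·(-17) = -29.

-29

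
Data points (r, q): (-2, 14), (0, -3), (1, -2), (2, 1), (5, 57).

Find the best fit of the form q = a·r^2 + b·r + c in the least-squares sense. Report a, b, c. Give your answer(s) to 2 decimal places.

a = 2.99, b = -2.91, c = -3.43

Entries of XᵀX: Σr^2·r^2 = 658, Σr^2·r = 126, Σr^2 = 34, Σr·r = 34, Σr = 6, Σ1 = 5.
And Σr^2·q = 1483, Σr·q = 257, Σq = 67.
Normal equations: [[658, 126, 34]; [126, 34, 6]; [34, 6, 5]]·[a, b, c]ᵀ = [1483, 257, 67]ᵀ.
Row-reducing yields a = 7805/2612, b = -7601/2612, c = -2238/653.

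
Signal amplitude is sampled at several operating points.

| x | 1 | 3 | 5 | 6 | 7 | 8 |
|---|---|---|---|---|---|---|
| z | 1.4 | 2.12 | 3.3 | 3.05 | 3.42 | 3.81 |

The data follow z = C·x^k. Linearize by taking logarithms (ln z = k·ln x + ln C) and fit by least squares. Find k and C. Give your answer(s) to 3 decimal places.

Linearized form: ln z = k·ln x + ln C. From the 6 transformed points,
Σln x = 8.5252, Σ(ln x)² = 15.1183, Σln z = 5.9642, Σln x·ln z = 9.9194.
Equations: 15.1183·k + 8.5252·ln C = 9.9194;  8.5252·k + 6·ln C = 5.9642.
Solving (det = 18.0313): k = 0.48086, ln C = 0.31080, so C = exp(0.31080) = 1.36452.

k = 0.481, C = 1.365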